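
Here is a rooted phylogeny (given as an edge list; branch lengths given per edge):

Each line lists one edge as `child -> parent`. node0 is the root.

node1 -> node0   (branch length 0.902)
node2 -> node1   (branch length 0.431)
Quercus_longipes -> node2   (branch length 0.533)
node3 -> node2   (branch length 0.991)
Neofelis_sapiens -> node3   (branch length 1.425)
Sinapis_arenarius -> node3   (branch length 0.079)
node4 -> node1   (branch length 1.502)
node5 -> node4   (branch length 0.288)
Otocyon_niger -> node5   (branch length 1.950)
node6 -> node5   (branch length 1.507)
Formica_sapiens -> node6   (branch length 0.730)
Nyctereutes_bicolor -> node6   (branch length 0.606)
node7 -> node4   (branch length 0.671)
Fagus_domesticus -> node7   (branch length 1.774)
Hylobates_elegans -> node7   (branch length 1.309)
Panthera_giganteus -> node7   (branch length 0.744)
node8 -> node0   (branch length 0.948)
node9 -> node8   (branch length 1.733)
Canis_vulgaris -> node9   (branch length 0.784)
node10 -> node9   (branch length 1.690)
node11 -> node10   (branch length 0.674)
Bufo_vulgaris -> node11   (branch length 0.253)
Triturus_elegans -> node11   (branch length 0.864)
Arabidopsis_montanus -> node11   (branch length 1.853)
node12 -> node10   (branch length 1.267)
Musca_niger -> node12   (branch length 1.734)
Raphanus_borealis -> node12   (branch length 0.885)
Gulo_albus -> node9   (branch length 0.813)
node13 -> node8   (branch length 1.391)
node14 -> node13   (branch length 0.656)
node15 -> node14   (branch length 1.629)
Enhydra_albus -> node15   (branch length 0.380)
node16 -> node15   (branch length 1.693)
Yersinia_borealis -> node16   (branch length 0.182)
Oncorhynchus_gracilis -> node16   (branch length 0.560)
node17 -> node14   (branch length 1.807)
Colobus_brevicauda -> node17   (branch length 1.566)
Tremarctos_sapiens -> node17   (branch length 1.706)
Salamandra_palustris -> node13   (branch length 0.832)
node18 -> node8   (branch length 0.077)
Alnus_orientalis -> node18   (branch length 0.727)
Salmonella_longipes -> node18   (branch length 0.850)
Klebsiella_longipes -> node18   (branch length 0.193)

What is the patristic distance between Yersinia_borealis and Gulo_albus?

The path runs Yersinia_borealis → … → MRCA → … → Gulo_albus; the MRCA is the node subtending ((Canis_vulgaris,((Bufo_vulgaris,Triturus_elegans,Arabidopsis_montanus),(Musca_niger,Raphanus_borealis)),Gulo_albus),(((Enhydra_albus,(Yersinia_borealis,Oncorhynchus_gracilis)),(Colobus_brevicauda,Tremarctos_sapiens)),Salamandra_palustris),(Alnus_orientalis,Salmonella_longipes,Klebsiella_longipes)).
Branch lengths along that path: 0.182 + 1.693 + 1.629 + 0.656 + 1.391 + 1.733 + 0.813 = 8.097.

8.097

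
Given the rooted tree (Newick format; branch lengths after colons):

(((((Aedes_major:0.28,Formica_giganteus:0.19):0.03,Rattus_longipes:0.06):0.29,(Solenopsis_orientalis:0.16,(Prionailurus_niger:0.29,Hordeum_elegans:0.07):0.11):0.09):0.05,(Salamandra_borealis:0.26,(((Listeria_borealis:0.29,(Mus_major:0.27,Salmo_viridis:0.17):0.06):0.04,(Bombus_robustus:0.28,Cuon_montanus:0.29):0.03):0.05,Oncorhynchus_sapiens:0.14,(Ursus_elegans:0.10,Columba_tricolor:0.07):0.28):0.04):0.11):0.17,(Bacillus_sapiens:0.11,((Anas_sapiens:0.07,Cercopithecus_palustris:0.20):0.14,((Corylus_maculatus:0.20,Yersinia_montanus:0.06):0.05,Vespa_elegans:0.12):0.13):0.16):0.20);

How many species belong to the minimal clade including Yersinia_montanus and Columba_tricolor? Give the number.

The MRCA of Yersinia_montanus and Columba_tricolor is the root, so the clade is the entire tree.
That clade contains 21 terminal taxa: Aedes_major, Anas_sapiens, Bacillus_sapiens, Bombus_robustus, Cercopithecus_palustris, Columba_tricolor, Corylus_maculatus, Cuon_montanus, Formica_giganteus, Hordeum_elegans, Listeria_borealis, Mus_major, Oncorhynchus_sapiens, Prionailurus_niger, Rattus_longipes, Salamandra_borealis, Salmo_viridis, Solenopsis_orientalis, Ursus_elegans, Vespa_elegans, Yersinia_montanus.

21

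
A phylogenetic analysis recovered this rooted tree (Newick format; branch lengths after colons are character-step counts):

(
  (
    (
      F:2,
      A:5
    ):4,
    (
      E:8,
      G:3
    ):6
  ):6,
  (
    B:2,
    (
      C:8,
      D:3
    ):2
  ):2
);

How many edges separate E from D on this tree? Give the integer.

The MRCA of E and D is the root of the tree.
From E up to that node: 3 branches. From D up to the same node: 3 branches. Total: 3 + 3 = 6.

6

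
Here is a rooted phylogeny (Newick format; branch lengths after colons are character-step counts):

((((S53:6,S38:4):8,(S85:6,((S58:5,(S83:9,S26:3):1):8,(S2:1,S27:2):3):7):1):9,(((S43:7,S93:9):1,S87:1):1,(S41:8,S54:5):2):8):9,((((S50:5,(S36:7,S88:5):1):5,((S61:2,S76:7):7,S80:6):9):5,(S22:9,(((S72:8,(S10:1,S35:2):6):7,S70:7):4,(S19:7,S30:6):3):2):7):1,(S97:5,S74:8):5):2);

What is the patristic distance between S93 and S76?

59

The path runs S93 → … → MRCA → … → S76; the MRCA is the root of the tree.
Branch lengths along that path: 9 + 1 + 1 + 8 + 9 + 2 + 1 + 5 + 9 + 7 + 7 = 59.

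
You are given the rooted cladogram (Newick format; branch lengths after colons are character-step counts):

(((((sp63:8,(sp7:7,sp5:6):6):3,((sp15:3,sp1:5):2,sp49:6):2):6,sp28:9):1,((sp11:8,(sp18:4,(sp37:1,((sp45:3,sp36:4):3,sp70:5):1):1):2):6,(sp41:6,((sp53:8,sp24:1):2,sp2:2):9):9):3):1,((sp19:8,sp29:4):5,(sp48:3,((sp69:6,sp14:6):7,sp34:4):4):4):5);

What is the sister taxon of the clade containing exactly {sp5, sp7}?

The clade containing exactly {sp5, sp7} attaches to the tree at the node subtending (sp63,(sp7,sp5)).
The other lineage descending from that same node — the sister group — is the single tip sp63.

sp63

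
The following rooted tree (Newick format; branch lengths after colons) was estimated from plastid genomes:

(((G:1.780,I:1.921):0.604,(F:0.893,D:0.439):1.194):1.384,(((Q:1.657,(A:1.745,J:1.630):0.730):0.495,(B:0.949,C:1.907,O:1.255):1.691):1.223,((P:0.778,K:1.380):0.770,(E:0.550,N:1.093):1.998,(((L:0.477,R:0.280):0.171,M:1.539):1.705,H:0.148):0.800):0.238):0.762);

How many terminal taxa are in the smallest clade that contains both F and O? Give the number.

The MRCA of F and O is the root, so the clade is the entire tree.
That clade contains 18 terminal taxa: A, B, C, D, E, F, G, H, I, J, K, L, M, N, O, P, Q, R.

18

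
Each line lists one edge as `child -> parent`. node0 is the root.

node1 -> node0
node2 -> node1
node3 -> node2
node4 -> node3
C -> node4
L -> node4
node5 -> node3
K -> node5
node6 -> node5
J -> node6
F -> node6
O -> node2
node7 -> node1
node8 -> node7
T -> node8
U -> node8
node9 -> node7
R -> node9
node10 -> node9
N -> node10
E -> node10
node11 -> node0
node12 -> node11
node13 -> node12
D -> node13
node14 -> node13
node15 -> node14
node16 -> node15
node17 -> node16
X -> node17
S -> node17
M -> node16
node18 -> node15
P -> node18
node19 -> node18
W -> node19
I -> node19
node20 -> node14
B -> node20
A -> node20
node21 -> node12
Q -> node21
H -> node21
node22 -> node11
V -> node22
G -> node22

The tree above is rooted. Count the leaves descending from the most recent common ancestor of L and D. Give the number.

24

The MRCA of L and D is the root, so the clade is the entire tree.
That clade contains 24 terminal taxa: A, B, C, D, E, F, G, H, I, J, K, L, M, N, O, P, Q, R, S, T, U, V, W, X.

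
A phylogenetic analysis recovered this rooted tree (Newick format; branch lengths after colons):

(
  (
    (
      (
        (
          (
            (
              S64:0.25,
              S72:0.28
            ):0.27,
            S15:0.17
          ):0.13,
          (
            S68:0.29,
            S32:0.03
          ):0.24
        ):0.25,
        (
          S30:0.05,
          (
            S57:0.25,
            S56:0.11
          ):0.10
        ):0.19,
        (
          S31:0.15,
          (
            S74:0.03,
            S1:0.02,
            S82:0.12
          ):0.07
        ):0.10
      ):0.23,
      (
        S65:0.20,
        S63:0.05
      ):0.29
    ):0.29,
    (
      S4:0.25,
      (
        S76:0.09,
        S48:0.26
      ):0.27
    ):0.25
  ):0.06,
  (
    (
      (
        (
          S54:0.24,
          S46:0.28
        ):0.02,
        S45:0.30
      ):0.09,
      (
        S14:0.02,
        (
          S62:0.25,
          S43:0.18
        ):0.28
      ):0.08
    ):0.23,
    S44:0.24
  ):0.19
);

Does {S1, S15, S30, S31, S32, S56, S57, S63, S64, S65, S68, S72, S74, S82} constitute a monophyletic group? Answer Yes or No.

Yes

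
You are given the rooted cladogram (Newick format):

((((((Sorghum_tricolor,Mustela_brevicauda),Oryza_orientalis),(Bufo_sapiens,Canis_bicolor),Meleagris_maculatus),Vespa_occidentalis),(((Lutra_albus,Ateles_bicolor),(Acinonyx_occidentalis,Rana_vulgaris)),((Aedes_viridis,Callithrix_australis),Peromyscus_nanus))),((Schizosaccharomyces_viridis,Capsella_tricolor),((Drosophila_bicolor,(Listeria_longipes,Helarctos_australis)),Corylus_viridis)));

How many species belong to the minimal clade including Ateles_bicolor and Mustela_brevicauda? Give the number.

The MRCA of Ateles_bicolor and Mustela_brevicauda is the node subtending (((((Sorghum_tricolor,Mustela_brevicauda),Oryza_orientalis),(Bufo_sapiens,Canis_bicolor),Meleagris_maculatus),Vespa_occidentalis),(((Lutra_albus,Ateles_bicolor),(Acinonyx_occidentalis,Rana_vulgaris)),((Aedes_viridis,Callithrix_australis),Peromyscus_nanus))).
That clade contains 14 terminal taxa: Acinonyx_occidentalis, Aedes_viridis, Ateles_bicolor, Bufo_sapiens, Callithrix_australis, Canis_bicolor, Lutra_albus, Meleagris_maculatus, Mustela_brevicauda, Oryza_orientalis, Peromyscus_nanus, Rana_vulgaris, Sorghum_tricolor, Vespa_occidentalis.

14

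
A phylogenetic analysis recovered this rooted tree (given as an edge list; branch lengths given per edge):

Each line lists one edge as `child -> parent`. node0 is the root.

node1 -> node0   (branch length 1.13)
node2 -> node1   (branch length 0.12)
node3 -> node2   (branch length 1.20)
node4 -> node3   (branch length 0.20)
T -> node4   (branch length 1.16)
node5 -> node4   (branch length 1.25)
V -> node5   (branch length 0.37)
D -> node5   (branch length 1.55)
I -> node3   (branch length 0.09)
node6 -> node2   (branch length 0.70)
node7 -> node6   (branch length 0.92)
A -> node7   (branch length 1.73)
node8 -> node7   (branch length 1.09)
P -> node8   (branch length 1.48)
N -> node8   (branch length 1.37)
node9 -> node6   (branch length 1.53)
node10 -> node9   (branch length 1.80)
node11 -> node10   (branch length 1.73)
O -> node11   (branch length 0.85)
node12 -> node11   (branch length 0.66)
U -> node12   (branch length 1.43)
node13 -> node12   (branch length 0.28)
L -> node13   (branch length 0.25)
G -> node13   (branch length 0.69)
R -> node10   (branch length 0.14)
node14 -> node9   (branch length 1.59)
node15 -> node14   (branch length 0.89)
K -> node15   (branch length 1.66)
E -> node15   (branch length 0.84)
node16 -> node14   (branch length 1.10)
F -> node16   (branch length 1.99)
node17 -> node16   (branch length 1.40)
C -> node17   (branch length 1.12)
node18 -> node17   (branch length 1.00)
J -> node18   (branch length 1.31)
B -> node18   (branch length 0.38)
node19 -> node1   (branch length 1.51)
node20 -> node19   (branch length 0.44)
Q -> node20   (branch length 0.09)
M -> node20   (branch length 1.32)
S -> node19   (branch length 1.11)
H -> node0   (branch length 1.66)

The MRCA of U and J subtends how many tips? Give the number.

11

The MRCA of U and J is the node subtending (((O,(U,(L,G))),R),((K,E),(F,(C,(J,B))))).
That clade contains 11 terminal taxa: B, C, E, F, G, J, K, L, O, R, U.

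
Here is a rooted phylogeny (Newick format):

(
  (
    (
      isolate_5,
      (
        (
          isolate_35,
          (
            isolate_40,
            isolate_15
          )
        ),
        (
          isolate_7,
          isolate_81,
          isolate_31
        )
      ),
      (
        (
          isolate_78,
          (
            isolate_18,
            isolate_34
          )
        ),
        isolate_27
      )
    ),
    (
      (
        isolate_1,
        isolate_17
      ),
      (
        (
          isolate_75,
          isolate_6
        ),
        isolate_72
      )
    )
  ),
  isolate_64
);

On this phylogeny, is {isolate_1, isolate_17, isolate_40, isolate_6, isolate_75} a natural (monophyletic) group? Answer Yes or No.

The MRCA of the listed taxa subtends ((isolate_5,((isolate_35,(isolate_40,isolate_15)),(isolate_7,isolate_81,isolate_31)),((isolate_78,(isolate_18,isolate_34)),isolate_27)),((isolate_1,isolate_17),((isolate_75,isolate_6),isolate_72))).
That clade also contains isolate_15, isolate_18, isolate_27, isolate_31, isolate_34, isolate_35, isolate_5, isolate_7, isolate_72, isolate_78, isolate_81, which are not in the proposed group, so the group is not monophyletic.

No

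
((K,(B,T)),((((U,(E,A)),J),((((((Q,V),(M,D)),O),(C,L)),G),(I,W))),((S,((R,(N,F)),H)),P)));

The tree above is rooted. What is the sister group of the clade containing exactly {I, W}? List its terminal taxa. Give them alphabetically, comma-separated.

The clade containing exactly {I, W} attaches to the tree at the node subtending ((((((Q,V),(M,D)),O),(C,L)),G),(I,W)).
The other lineage descending from that same node — the sister group — is (((((Q,V),(M,D)),O),(C,L)),G); its 8 tips in alphabetical order are the answer.

C, D, G, L, M, O, Q, V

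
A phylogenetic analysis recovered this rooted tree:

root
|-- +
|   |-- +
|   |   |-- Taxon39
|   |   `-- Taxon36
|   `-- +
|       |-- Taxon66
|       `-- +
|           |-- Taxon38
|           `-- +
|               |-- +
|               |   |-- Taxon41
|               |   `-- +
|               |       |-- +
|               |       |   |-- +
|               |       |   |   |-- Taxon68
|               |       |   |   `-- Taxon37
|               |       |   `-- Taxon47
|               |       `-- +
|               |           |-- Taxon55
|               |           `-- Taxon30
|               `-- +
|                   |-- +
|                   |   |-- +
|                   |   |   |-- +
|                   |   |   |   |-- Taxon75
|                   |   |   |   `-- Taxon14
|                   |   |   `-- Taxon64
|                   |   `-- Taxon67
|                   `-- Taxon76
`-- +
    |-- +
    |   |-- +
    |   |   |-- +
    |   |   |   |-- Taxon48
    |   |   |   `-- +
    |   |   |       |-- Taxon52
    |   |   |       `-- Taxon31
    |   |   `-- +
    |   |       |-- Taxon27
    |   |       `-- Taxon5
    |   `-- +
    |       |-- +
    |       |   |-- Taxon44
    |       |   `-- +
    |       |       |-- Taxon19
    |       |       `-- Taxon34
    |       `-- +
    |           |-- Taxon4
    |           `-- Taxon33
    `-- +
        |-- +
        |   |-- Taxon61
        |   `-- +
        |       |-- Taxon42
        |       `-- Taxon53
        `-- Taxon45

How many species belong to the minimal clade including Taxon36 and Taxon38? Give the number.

15

The MRCA of Taxon36 and Taxon38 is the node subtending ((Taxon39,Taxon36),(Taxon66,(Taxon38,((Taxon41,(((Taxon68,Taxon37),Taxon47),(Taxon55,Taxon30))),((((Taxon75,Taxon14),Taxon64),Taxon67),Taxon76))))).
That clade contains 15 terminal taxa: Taxon14, Taxon30, Taxon36, Taxon37, Taxon38, Taxon39, Taxon41, Taxon47, Taxon55, Taxon64, Taxon66, Taxon67, Taxon68, Taxon75, Taxon76.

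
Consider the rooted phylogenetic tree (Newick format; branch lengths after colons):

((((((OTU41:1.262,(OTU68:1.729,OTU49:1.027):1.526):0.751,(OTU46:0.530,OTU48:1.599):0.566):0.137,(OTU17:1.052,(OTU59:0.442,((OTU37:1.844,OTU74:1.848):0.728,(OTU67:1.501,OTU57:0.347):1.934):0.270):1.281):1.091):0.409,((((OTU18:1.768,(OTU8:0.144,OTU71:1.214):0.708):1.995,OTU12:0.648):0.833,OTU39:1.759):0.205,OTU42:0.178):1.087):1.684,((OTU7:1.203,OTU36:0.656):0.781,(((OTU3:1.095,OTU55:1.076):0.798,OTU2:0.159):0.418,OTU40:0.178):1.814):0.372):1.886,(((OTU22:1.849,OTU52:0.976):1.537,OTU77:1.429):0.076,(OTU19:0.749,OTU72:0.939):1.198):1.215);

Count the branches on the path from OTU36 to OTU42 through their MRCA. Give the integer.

6

The MRCA of OTU36 and OTU42 is the node subtending (((((OTU41,(OTU68,OTU49)),(OTU46,OTU48)),(OTU17,(OTU59,((OTU37,OTU74),(OTU67,OTU57))))),((((OTU18,(OTU8,OTU71)),OTU12),OTU39),OTU42)),((OTU7,OTU36),(((OTU3,OTU55),OTU2),OTU40))).
From OTU36 up to that node: 3 branches. From OTU42 up to the same node: 3 branches. Total: 3 + 3 = 6.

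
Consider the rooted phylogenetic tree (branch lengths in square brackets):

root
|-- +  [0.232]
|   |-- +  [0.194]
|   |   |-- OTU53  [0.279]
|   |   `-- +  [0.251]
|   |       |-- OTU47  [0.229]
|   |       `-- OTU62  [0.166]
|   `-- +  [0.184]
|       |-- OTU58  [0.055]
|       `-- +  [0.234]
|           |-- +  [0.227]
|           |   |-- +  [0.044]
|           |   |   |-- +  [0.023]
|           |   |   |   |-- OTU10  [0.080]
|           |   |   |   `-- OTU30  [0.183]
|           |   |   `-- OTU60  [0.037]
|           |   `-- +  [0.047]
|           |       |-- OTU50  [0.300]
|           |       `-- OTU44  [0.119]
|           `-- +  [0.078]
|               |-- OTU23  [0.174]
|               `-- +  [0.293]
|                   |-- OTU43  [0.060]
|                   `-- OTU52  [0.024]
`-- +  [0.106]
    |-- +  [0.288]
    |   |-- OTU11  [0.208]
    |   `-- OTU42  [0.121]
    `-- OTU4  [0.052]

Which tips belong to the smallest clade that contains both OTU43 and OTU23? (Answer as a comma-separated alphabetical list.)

OTU23, OTU43, OTU52

Tracing OTU43: it sits inside (OTU43,OTU52).
Tracing OTU23: it sits inside (OTU23,(OTU43,OTU52)).
The smallest clade enclosing both is (OTU23,(OTU43,OTU52)); the answer is its 3 terminal taxa in alphabetical order.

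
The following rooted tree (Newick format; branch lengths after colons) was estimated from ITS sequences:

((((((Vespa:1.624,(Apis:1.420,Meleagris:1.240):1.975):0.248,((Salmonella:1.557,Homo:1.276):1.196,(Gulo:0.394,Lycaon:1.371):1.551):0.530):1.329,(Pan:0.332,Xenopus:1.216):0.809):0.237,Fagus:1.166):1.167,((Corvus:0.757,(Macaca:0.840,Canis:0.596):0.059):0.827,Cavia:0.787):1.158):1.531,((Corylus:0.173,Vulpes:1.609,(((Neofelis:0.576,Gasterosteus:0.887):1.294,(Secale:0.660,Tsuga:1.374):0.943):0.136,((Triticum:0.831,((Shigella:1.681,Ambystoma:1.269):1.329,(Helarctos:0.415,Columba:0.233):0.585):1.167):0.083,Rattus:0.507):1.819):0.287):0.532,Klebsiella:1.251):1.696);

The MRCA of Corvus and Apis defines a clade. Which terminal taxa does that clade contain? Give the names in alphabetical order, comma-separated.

Apis, Canis, Cavia, Corvus, Fagus, Gulo, Homo, Lycaon, Macaca, Meleagris, Pan, Salmonella, Vespa, Xenopus

Tracing Corvus: it sits inside (Corvus,(Macaca,Canis)).
Tracing Apis: it sits inside (Apis,Meleagris).
The smallest clade enclosing both is (((((Vespa,(Apis,Meleagris)),((Salmonella,Homo),(Gulo,Lycaon))),(Pan,Xenopus)),Fagus),((Corvus,(Macaca,Canis)),Cavia)); the answer is its 14 terminal taxa in alphabetical order.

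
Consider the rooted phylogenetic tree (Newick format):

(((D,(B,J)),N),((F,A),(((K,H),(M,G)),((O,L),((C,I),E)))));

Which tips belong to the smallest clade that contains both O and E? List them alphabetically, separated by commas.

Tracing O: it sits inside (O,L).
Tracing E: it sits inside ((C,I),E).
The smallest clade enclosing both is ((O,L),((C,I),E)); the answer is its 5 terminal taxa in alphabetical order.

C, E, I, L, O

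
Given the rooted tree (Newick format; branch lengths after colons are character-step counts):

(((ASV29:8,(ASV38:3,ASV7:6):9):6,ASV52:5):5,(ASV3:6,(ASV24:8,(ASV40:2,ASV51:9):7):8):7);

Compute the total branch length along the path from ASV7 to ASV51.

The path runs ASV7 → … → MRCA → … → ASV51; the MRCA is the root of the tree.
Branch lengths along that path: 6 + 9 + 6 + 5 + 7 + 8 + 7 + 9 = 57.

57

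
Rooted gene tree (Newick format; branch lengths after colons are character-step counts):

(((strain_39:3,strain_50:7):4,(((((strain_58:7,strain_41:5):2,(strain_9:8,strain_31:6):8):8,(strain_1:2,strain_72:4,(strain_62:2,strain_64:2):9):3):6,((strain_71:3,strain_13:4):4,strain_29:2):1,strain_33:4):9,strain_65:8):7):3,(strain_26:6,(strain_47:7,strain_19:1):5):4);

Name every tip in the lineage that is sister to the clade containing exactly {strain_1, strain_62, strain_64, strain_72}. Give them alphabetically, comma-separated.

The clade containing exactly {strain_1, strain_62, strain_64, strain_72} attaches to the tree at the node subtending (((strain_58,strain_41),(strain_9,strain_31)),(strain_1,strain_72,(strain_62,strain_64))).
The other lineage descending from that same node — the sister group — is ((strain_58,strain_41),(strain_9,strain_31)); its 4 tips in alphabetical order are the answer.

strain_31, strain_41, strain_58, strain_9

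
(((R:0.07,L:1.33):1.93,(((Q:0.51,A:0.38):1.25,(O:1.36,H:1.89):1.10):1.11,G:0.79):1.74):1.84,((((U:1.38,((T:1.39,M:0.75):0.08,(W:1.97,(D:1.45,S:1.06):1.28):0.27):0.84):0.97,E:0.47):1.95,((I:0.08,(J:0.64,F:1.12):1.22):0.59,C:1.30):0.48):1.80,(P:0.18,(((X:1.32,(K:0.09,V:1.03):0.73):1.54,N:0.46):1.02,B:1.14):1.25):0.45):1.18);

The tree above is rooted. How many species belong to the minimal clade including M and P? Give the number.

The MRCA of M and P is the node subtending ((((U,((T,M),(W,(D,S)))),E),((I,(J,F)),C)),(P,(((X,(K,V)),N),B))).
That clade contains 17 terminal taxa: B, C, D, E, F, I, J, K, M, N, P, S, T, U, V, W, X.

17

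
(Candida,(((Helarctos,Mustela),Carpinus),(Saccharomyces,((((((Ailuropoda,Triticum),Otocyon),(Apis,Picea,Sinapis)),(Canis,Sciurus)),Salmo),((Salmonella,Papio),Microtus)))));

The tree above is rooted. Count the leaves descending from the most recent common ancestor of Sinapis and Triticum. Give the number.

6

The MRCA of Sinapis and Triticum is the node subtending (((Ailuropoda,Triticum),Otocyon),(Apis,Picea,Sinapis)).
That clade contains 6 terminal taxa: Ailuropoda, Apis, Otocyon, Picea, Sinapis, Triticum.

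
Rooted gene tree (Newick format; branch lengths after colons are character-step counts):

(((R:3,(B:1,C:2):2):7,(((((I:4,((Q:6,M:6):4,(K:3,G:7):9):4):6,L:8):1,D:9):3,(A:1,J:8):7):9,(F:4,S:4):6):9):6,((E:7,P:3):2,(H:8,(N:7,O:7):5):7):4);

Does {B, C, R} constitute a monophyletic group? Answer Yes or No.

Yes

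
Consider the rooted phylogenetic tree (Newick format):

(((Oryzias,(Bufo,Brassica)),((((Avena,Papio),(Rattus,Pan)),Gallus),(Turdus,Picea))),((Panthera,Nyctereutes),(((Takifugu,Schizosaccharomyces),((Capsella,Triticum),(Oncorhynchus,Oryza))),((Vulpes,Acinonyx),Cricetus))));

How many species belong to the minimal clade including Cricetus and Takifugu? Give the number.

The MRCA of Cricetus and Takifugu is the node subtending (((Takifugu,Schizosaccharomyces),((Capsella,Triticum),(Oncorhynchus,Oryza))),((Vulpes,Acinonyx),Cricetus)).
That clade contains 9 terminal taxa: Acinonyx, Capsella, Cricetus, Oncorhynchus, Oryza, Schizosaccharomyces, Takifugu, Triticum, Vulpes.

9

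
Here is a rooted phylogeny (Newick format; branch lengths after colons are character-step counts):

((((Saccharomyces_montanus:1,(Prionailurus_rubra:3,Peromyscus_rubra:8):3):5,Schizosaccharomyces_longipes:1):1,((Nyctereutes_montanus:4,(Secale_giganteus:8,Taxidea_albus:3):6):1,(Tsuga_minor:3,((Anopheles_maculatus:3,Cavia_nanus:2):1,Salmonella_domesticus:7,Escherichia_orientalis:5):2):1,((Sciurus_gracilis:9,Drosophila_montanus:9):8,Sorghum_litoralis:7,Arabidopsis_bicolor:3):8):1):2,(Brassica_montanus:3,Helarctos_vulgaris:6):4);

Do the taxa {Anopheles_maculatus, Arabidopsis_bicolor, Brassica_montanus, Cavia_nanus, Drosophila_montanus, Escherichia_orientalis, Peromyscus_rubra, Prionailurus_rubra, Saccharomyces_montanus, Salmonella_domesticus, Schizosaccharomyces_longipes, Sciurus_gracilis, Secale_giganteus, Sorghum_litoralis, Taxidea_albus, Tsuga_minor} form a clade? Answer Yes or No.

No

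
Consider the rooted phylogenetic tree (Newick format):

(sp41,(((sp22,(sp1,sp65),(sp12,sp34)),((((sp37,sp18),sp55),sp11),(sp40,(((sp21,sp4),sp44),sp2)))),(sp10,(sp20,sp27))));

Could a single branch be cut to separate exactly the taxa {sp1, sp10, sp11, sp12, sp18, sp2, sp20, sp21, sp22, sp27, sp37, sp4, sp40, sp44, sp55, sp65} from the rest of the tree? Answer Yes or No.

The MRCA of the listed taxa subtends (((sp22,(sp1,sp65),(sp12,sp34)),((((sp37,sp18),sp55),sp11),(sp40,(((sp21,sp4),sp44),sp2)))),(sp10,(sp20,sp27))).
That clade also contains sp34, which is not in the proposed group, so the group is not monophyletic.

No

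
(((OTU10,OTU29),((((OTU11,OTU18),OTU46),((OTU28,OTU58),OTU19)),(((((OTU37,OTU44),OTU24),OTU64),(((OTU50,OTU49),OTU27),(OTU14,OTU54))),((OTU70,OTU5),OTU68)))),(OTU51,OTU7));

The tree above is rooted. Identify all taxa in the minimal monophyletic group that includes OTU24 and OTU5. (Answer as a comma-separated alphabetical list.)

Tracing OTU24: it sits inside ((OTU37,OTU44),OTU24).
Tracing OTU5: it sits inside (OTU70,OTU5).
The smallest clade enclosing both is (((((OTU37,OTU44),OTU24),OTU64),(((OTU50,OTU49),OTU27),(OTU14,OTU54))),((OTU70,OTU5),OTU68)); the answer is its 12 terminal taxa in alphabetical order.

OTU14, OTU24, OTU27, OTU37, OTU44, OTU49, OTU5, OTU50, OTU54, OTU64, OTU68, OTU70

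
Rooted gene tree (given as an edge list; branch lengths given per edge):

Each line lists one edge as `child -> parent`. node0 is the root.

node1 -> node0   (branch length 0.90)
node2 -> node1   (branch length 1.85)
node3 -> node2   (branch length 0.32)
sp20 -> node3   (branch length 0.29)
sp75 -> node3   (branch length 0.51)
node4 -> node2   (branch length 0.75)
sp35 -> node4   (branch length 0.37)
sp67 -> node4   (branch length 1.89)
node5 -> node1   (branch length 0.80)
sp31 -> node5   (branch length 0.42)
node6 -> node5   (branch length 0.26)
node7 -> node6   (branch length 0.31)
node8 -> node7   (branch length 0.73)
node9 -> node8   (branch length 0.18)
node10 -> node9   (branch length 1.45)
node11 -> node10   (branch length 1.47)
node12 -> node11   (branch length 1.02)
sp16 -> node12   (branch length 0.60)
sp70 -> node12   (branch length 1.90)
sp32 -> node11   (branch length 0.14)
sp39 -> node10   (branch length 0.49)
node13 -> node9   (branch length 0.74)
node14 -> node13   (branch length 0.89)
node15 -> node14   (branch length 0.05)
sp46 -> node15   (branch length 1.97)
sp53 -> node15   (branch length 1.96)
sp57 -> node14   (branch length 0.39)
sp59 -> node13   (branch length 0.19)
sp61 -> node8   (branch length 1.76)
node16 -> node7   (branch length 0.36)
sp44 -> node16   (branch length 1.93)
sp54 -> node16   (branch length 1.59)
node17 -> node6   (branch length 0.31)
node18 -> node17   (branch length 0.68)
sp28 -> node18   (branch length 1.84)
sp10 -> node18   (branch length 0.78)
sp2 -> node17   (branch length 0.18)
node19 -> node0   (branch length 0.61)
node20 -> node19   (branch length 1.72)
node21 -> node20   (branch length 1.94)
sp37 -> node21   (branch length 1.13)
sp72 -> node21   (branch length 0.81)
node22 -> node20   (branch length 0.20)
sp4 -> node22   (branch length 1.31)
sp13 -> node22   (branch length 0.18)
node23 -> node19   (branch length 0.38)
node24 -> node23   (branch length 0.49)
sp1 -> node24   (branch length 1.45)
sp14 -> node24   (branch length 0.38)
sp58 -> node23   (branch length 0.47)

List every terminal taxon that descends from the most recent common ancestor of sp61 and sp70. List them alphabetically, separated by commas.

sp16, sp32, sp39, sp46, sp53, sp57, sp59, sp61, sp70

Tracing sp61: it sits inside (((((sp16,sp70),sp32),sp39),(((sp46,sp53),sp57),sp59)),sp61).
Tracing sp70: it sits inside (sp16,sp70).
The smallest clade enclosing both is (((((sp16,sp70),sp32),sp39),(((sp46,sp53),sp57),sp59)),sp61); the answer is its 9 terminal taxa in alphabetical order.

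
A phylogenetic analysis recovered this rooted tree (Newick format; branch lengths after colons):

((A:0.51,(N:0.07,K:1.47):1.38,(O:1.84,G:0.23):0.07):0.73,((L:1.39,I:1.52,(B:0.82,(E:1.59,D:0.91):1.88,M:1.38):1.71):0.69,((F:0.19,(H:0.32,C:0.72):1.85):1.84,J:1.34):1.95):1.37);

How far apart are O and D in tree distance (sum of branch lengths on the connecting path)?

The path runs O → … → MRCA → … → D; the MRCA is the root of the tree.
Branch lengths along that path: 1.84 + 0.07 + 0.73 + 1.37 + 0.69 + 1.71 + 1.88 + 0.91 = 9.20.

9.20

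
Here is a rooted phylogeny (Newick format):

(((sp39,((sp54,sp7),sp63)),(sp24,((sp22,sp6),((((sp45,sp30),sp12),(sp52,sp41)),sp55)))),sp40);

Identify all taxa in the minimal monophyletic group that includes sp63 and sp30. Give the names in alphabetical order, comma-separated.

sp12, sp22, sp24, sp30, sp39, sp41, sp45, sp52, sp54, sp55, sp6, sp63, sp7

Tracing sp63: it sits inside ((sp54,sp7),sp63).
Tracing sp30: it sits inside (sp45,sp30).
The smallest clade enclosing both is ((sp39,((sp54,sp7),sp63)),(sp24,((sp22,sp6),((((sp45,sp30),sp12),(sp52,sp41)),sp55)))); the answer is its 13 terminal taxa in alphabetical order.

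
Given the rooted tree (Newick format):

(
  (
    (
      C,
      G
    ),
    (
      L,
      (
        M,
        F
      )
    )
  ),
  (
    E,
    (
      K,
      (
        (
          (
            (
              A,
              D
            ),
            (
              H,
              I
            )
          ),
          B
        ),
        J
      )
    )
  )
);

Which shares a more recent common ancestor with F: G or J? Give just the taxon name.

G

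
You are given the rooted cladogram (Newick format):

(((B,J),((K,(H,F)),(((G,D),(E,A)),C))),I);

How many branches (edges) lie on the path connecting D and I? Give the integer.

The MRCA of D and I is the root of the tree.
From D up to that node: 6 branches. From I up to the same node: 1 branch. Total: 6 + 1 = 7.

7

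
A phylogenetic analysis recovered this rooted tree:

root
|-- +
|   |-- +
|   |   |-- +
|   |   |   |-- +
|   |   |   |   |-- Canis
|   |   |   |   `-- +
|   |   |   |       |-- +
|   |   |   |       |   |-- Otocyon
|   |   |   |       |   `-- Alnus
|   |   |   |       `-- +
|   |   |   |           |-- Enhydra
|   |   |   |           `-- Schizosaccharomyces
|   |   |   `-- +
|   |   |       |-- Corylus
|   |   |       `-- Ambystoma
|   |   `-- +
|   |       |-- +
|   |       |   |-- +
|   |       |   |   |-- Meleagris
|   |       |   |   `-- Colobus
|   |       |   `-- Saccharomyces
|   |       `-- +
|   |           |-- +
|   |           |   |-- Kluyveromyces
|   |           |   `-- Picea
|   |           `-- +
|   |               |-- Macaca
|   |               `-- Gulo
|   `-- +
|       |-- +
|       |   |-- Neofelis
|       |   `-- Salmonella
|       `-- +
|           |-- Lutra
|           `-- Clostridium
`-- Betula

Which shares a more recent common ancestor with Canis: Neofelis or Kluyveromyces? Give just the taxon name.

The MRCA of Canis and Kluyveromyces subtends (((Canis,((Otocyon,Alnus),(Enhydra,Schizosaccharomyces))),(Corylus,Ambystoma)),(((Meleagris,Colobus),Saccharomyces),((Kluyveromyces,Picea),(Macaca,Gulo)))) (14 taxa).
The MRCA of Canis and Neofelis subtends ((((Canis,((Otocyon,Alnus),(Enhydra,Schizosaccharomyces))),(Corylus,Ambystoma)),(((Meleagris,Colobus),Saccharomyces),((Kluyveromyces,Picea),(Macaca,Gulo)))),((Neofelis,Salmonella),(Lutra,Clostridium))) (18 taxa).
The first is nested inside the second, so Canis shares a more recent common ancestor with Kluyveromyces.

Kluyveromyces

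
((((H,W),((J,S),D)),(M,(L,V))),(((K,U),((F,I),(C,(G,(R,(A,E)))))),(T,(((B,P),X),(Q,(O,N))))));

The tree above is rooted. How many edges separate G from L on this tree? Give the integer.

10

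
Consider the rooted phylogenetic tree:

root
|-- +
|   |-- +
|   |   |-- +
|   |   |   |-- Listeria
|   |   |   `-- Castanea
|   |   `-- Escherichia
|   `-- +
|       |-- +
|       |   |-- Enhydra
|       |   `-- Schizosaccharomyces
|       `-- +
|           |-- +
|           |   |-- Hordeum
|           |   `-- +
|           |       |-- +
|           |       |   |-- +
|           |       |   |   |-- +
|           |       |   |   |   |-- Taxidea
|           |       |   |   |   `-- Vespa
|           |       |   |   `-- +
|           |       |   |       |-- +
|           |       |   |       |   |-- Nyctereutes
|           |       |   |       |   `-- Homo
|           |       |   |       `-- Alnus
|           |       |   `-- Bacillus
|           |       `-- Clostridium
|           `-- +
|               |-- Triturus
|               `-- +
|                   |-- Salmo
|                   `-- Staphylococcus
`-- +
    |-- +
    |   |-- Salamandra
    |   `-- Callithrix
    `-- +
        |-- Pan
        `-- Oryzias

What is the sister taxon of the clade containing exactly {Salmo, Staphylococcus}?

Triturus

The clade containing exactly {Salmo, Staphylococcus} attaches to the tree at the node subtending (Triturus,(Salmo,Staphylococcus)).
The other lineage descending from that same node — the sister group — is the single tip Triturus.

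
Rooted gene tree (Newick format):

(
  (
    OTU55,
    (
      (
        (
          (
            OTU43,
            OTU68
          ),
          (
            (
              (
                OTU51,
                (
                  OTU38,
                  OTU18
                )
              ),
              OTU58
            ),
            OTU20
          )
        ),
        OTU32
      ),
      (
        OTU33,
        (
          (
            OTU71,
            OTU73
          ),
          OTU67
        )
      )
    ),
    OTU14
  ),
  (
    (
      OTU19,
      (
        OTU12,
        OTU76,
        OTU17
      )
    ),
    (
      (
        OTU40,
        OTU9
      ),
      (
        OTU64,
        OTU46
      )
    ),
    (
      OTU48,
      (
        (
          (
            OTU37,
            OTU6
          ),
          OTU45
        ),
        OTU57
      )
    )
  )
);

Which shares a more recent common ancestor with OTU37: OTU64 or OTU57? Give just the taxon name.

OTU57

The MRCA of OTU37 and OTU57 subtends (((OTU37,OTU6),OTU45),OTU57) (4 taxa).
The MRCA of OTU37 and OTU64 subtends ((OTU19,(OTU12,OTU76,OTU17)),((OTU40,OTU9),(OTU64,OTU46)),(OTU48,(((OTU37,OTU6),OTU45),OTU57))) (13 taxa).
The first is nested inside the second, so OTU37 shares a more recent common ancestor with OTU57.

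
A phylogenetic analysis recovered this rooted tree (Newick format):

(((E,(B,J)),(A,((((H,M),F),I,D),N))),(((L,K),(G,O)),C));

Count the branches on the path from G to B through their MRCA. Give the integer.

8

The MRCA of G and B is the root of the tree.
From G up to that node: 4 branches. From B up to the same node: 4 branches. Total: 4 + 4 = 8.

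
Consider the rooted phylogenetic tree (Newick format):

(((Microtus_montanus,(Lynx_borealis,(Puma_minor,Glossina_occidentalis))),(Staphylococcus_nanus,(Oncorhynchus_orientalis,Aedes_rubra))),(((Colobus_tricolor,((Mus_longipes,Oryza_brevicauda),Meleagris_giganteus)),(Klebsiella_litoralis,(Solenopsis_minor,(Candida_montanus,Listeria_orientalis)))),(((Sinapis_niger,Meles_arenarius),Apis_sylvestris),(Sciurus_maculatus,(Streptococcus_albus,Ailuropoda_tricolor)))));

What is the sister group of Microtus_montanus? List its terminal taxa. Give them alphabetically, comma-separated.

Glossina_occidentalis, Lynx_borealis, Puma_minor

Microtus_montanus attaches to the tree at the node subtending (Microtus_montanus,(Lynx_borealis,(Puma_minor,Glossina_occidentalis))).
The other lineage descending from that same node — the sister group — is (Lynx_borealis,(Puma_minor,Glossina_occidentalis)); its 3 tips in alphabetical order are the answer.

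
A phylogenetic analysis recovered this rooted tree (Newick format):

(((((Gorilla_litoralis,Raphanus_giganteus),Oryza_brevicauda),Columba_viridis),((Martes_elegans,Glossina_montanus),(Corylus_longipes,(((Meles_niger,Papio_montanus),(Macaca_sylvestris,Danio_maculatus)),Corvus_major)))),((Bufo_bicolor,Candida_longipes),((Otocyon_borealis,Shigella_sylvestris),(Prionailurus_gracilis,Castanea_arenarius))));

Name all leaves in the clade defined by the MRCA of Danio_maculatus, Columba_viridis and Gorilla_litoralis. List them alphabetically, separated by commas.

Tracing Danio_maculatus: it sits inside (Macaca_sylvestris,Danio_maculatus).
Tracing Columba_viridis: it sits inside (((Gorilla_litoralis,Raphanus_giganteus),Oryza_brevicauda),Columba_viridis).
Tracing Gorilla_litoralis: it sits inside (Gorilla_litoralis,Raphanus_giganteus).
The smallest clade enclosing all 3 is ((((Gorilla_litoralis,Raphanus_giganteus),Oryza_brevicauda),Columba_viridis),((Martes_elegans,Glossina_montanus),(Corylus_longipes,(((Meles_niger,Papio_montanus),(Macaca_sylvestris,Danio_maculatus)),Corvus_major)))); the answer is its 12 terminal taxa in alphabetical order.

Columba_viridis, Corvus_major, Corylus_longipes, Danio_maculatus, Glossina_montanus, Gorilla_litoralis, Macaca_sylvestris, Martes_elegans, Meles_niger, Oryza_brevicauda, Papio_montanus, Raphanus_giganteus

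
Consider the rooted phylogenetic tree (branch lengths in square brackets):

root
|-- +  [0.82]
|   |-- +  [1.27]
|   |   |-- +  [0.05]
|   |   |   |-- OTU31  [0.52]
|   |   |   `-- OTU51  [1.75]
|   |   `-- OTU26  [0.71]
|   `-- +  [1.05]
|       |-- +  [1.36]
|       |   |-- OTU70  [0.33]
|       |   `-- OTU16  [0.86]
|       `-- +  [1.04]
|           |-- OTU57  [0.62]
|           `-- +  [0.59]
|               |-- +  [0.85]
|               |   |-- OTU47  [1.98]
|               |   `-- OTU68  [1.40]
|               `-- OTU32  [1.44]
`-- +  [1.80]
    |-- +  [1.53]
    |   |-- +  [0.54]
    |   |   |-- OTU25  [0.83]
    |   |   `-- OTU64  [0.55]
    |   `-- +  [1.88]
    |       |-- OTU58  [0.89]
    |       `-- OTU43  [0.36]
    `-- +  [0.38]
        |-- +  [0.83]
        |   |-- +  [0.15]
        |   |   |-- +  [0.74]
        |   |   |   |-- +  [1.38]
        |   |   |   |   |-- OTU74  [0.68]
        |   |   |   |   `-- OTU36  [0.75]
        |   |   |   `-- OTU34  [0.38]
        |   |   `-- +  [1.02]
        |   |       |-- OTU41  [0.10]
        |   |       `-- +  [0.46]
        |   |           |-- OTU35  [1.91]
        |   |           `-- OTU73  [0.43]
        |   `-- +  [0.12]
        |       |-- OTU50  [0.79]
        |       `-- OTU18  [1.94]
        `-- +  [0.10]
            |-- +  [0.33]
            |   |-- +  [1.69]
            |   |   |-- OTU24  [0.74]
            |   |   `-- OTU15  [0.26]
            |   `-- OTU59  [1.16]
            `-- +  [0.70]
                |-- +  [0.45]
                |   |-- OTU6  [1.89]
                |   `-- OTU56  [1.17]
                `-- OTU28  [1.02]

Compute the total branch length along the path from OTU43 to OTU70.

The path runs OTU43 → … → MRCA → … → OTU70; the MRCA is the root of the tree.
Branch lengths along that path: 0.36 + 1.88 + 1.53 + 1.80 + 0.82 + 1.05 + 1.36 + 0.33 = 9.13.

9.13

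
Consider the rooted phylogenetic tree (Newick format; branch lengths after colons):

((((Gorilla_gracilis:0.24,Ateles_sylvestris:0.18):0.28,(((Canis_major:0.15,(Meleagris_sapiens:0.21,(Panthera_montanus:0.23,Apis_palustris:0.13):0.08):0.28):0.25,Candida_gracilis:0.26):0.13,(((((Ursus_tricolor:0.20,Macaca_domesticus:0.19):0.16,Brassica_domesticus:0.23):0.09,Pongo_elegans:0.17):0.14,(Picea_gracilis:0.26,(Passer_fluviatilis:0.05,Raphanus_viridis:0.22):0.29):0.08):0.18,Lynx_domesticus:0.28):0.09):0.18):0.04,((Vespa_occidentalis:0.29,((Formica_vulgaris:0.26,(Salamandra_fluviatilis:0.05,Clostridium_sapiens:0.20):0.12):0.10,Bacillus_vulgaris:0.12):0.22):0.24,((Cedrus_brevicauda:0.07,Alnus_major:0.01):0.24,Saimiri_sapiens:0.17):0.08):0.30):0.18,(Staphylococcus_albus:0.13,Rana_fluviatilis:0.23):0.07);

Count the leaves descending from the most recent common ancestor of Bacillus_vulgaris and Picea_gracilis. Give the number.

23

The MRCA of Bacillus_vulgaris and Picea_gracilis is the node subtending (((Gorilla_gracilis,Ateles_sylvestris),(((Canis_major,(Meleagris_sapiens,(Panthera_montanus,Apis_palustris))),Candida_gracilis),(((((Ursus_tricolor,Macaca_domesticus),Brassica_domesticus),Pongo_elegans),(Picea_gracilis,(Passer_fluviatilis,Raphanus_viridis))),Lynx_domesticus))),((Vespa_occidentalis,((Formica_vulgaris,(Salamandra_fluviatilis,Clostridium_sapiens)),Bacillus_vulgaris)),((Cedrus_brevicauda,Alnus_major),Saimiri_sapiens))).
That clade contains 23 terminal taxa: Alnus_major, Apis_palustris, Ateles_sylvestris, Bacillus_vulgaris, Brassica_domesticus, Candida_gracilis, Canis_major, Cedrus_brevicauda, Clostridium_sapiens, Formica_vulgaris, Gorilla_gracilis, Lynx_domesticus, Macaca_domesticus, Meleagris_sapiens, Panthera_montanus, Passer_fluviatilis, Picea_gracilis, Pongo_elegans, Raphanus_viridis, Saimiri_sapiens, Salamandra_fluviatilis, Ursus_tricolor, Vespa_occidentalis.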